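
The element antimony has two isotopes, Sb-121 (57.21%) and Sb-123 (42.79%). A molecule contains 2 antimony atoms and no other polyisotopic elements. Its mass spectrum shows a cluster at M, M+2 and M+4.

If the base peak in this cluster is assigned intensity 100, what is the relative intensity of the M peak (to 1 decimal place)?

66.8

(0.5721 + 0.4279)^2 gives M 0.3273, M+2 0.4896, M+4 0.1831; the largest is M+2.
P(M+2) = C(2,1) × 0.5721^1 × 0.4279^1 = 2 × 0.5721 × 0.4279 = 0.489603 (base)
P(M) = C(2,0) × 0.5721^2 × 0.4279^0 = 1 × 0.32729841 × 1.0000 = 0.327298
Relative intensity = 0.327298 / 0.489603 × 100 = 66.8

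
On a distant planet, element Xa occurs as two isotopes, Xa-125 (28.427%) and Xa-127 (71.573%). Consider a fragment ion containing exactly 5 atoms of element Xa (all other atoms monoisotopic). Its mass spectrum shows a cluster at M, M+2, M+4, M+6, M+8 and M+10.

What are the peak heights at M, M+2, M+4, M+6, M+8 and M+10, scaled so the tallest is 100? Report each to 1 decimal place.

Expanding (0.28427 + 0.71573)^5:
P(M) = 0.28427^5 = 0.001856
P(M+2) = 5 × 0.28427^4 × 0.71573^1 = 0.023369
P(M+4) = 10 × 0.28427^3 × 0.71573^2 = 0.117677
P(M+6) = 10 × 0.28427^2 × 0.71573^3 = 0.296285
P(M+8) = 5 × 0.28427^1 × 0.71573^4 = 0.372991
P(M+10) = 0.71573^5 = 0.187822
The M+8 peak is largest (0.372991); scaling to 100 gives 0.5 : 6.3 : 31.5 : 79.4 : 100.0 : 50.4.

0.5 : 6.3 : 31.5 : 79.4 : 100.0 : 50.4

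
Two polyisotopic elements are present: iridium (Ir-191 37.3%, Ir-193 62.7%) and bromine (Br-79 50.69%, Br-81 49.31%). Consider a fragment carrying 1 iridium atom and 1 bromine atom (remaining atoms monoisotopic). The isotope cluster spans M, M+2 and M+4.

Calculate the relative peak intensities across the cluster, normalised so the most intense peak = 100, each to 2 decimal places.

37.68 : 100.00 : 61.62

Iridium pattern (n=1): 0.3730 : 0.6270
Bromine pattern (n=1): 0.5069 : 0.4931
Convolve the two distributions (both contribute in 2-u steps):
  M: 0.3730×0.5069 = 0.189074
  M+2: 0.3730×0.4931 + 0.6270×0.5069 = 0.501753
  M+4: 0.6270×0.4931 = 0.309174
Scale to base peak (0.501753) = 100: 37.68 : 100.00 : 61.62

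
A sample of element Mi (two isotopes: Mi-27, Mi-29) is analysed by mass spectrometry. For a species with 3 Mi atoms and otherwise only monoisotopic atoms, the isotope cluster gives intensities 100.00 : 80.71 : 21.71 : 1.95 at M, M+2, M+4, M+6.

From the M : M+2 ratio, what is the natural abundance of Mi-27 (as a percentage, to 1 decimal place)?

78.8%

Write p for the Mi-27 fraction. I(M+2)/I(M) = [C(3,1)·p^2·(1−p)] / p^3 = 3·(1−p)/p = 80.71/100.00 = 0.8071
(1−p)/p = 0.8071/3 = 0.2690  ⇒  p = 1/(1 + 0.2690) = 0.7880
Mi-27: 78.8%, Mi-29: 21.2%.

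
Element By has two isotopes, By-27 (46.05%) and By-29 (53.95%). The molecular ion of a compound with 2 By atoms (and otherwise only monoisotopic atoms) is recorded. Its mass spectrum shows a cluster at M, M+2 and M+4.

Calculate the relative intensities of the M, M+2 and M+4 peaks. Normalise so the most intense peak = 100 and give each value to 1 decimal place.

Each By atom is independently By-27 (p = 0.4605) or By-29 (q = 0.5395); the cluster is the binomial expansion (p + q)^2.
P(M) = 0.4605^2 = 0.212060
P(M+2) = 2 × 0.4605^1 × 0.5395^1 = 0.496880
P(M+4) = 0.5395^2 = 0.291060
The M+2 peak is largest (0.496880); scaling to 100 gives 42.7 : 100.0 : 58.6.

42.7 : 100.0 : 58.6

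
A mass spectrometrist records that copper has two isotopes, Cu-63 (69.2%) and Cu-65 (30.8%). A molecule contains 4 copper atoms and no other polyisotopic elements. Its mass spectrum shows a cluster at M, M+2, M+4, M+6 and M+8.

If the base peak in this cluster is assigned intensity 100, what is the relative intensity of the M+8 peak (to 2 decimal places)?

Binomial terms of (0.692 + 0.308)^4: M 0.2293, M+2 0.4083, M+4 0.2726, M+6 0.0809, M+8 0.0090 → M+2 is the base peak.
P(M+2) = C(4,1) × 0.692^3 × 0.308^1 = 4 × 0.33137389 × 0.3080 = 0.408253 (base)
P(M+8) = C(4,4) × 0.692^0 × 0.308^4 = 1 × 1.0000 × 0.00899918 = 0.008999
Relative intensity = 0.008999 / 0.408253 × 100 = 2.20

2.20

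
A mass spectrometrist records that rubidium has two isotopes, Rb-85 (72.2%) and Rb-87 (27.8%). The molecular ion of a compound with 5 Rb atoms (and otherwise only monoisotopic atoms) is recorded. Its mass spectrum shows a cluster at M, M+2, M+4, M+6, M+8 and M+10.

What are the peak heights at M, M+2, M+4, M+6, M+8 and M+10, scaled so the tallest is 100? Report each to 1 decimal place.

51.9 : 100.0 : 77.0 : 29.7 : 5.7 : 0.4

The 5 Rb atoms are independent, so intensities follow the terms of (0.722 + 0.278)^5.
P(M) = 0.722^5 = 0.196194
P(M+2) = 5 × 0.722^4 × 0.278^1 = 0.377714
P(M+4) = 10 × 0.722^3 × 0.278^2 = 0.290872
P(M+6) = 10 × 0.722^2 × 0.278^3 = 0.111998
P(M+8) = 5 × 0.722^1 × 0.278^4 = 0.021562
P(M+10) = 0.278^5 = 0.001660
The M+2 peak is largest (0.377714); scaling to 100 gives 51.9 : 100.0 : 77.0 : 29.7 : 5.7 : 0.4.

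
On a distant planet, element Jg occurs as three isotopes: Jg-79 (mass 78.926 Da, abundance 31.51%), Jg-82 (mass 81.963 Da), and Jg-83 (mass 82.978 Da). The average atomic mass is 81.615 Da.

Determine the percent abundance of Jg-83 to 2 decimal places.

60.00%

The remaining 68.49% is split between Jg-82 (fraction x) and Jg-83 (fraction 0.6849 − x).
Substituting: 81.963x + 82.978(0.6849 − x) = 56.7454174
(81.963 − 82.978)x = -0.0862148  ⇒  x = 0.08494, y = 0.59996
Jg-82: 8.49%, Jg-83: 60.00%.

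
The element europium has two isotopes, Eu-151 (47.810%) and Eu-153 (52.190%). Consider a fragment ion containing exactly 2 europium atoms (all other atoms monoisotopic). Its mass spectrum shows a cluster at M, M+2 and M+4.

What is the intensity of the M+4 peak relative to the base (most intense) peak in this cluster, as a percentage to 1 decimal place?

(0.47810 + 0.52190)^2 gives M 0.2286, M+2 0.4990, M+4 0.2724; the largest is M+2.
P(M+2) = C(2,1) × 0.47810^1 × 0.52190^1 = 2 × 0.4781 × 0.5219 = 0.499041 (base)
P(M+4) = C(2,2) × 0.47810^0 × 0.52190^2 = 1 × 1.0000 × 0.27237961 = 0.272380
Relative intensity = 0.272380 / 0.499041 × 100 = 54.6

54.6%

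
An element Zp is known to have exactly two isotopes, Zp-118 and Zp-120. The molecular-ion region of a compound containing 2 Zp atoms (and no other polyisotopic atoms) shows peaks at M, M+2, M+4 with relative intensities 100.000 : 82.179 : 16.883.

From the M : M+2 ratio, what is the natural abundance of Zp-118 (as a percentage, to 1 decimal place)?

70.9%

Let p = fractional abundance of Zp-118. I(M+2)/I(M) = [C(2,1)·p^1·(1−p)] / p^2 = 2·(1−p)/p = 82.179/100.000 = 0.8218
(1−p)/p = 0.8218/2 = 0.4109  ⇒  p = 1/(1 + 0.4109) = 0.7088
Zp-118: 70.9%, Zp-120: 29.1%.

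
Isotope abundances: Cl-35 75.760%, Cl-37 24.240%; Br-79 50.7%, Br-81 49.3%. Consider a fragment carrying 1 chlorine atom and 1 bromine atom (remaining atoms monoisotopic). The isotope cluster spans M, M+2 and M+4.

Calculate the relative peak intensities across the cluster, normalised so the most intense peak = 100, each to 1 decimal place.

Chlorine pattern (n=1): 0.7576 : 0.2424
Bromine pattern (n=1): 0.5070 : 0.4930
Convolve the two distributions (both contribute in 2-u steps):
  M: 0.7576×0.5070 = 0.384103
  M+2: 0.7576×0.4930 + 0.2424×0.5070 = 0.496394
  M+4: 0.2424×0.4930 = 0.119503
Scale to base peak (0.496394) = 100: 77.4 : 100.0 : 24.1

77.4 : 100.0 : 24.1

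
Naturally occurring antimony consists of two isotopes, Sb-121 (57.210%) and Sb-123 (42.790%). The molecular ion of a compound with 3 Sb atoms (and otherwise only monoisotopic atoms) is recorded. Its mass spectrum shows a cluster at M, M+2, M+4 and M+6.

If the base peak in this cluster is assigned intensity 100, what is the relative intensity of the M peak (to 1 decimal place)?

Binomial terms of (0.57210 + 0.42790)^3: M 0.1872, M+2 0.4202, M+4 0.3143, M+6 0.0783 → M+2 is the base peak.
P(M+2) = C(3,1) × 0.57210^2 × 0.42790^1 = 3 × 0.32729841 × 0.4279 = 0.420153 (base)
P(M) = C(3,0) × 0.57210^3 × 0.42790^0 = 1 × 0.18724742 × 1.0000 = 0.187247
Relative intensity = 0.187247 / 0.420153 × 100 = 44.6

44.6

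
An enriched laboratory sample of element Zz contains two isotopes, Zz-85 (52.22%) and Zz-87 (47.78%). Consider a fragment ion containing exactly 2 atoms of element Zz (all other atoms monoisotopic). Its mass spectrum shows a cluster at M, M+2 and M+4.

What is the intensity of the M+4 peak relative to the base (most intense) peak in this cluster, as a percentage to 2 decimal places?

Binomial terms of (0.5222 + 0.4778)^2: M 0.2727, M+2 0.4990, M+4 0.2283 → M+2 is the base peak.
P(M+2) = C(2,1) × 0.5222^1 × 0.4778^1 = 2 × 0.5222 × 0.4778 = 0.499014 (base)
P(M+4) = C(2,2) × 0.5222^0 × 0.4778^2 = 1 × 1.0000 × 0.22829284 = 0.228293
Relative intensity = 0.228293 / 0.499014 × 100 = 45.75

45.75%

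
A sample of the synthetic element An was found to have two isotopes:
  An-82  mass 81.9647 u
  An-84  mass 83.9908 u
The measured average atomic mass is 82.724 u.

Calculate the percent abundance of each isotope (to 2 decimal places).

An-82: 62.52%, An-84: 37.48%

Writing the weighted mean with unknown fraction x of An-82:
81.9647·x + 83.9908·(1 − x) = 82.724
(81.9647 − 83.9908)·x = 82.724 − 83.9908
x = -1.2668 / -2.0261 = 0.62524 → 62.52% An-82, 37.48% An-84.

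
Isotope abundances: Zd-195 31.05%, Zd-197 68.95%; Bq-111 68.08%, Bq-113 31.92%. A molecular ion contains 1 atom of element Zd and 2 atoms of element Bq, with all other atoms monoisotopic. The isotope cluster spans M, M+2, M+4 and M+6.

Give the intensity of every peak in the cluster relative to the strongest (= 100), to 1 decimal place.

31.7 : 100.0 : 72.9 : 15.5

Element Zd pattern (n=1): 0.3105 : 0.6895
Element Bq pattern (n=2): 0.46348864 : 0.43462272 : 0.10188864
Convolve the two distributions (both contribute in 2-u steps):
  M: 0.3105×0.46348864 = 0.143913
  M+2: 0.3105×0.43462272 + 0.6895×0.46348864 = 0.454526
  M+4: 0.3105×0.10188864 + 0.6895×0.43462272 = 0.331309
  M+6: 0.6895×0.10188864 = 0.070252
Scale to base peak (0.454526) = 100: 31.7 : 100.0 : 72.9 : 15.5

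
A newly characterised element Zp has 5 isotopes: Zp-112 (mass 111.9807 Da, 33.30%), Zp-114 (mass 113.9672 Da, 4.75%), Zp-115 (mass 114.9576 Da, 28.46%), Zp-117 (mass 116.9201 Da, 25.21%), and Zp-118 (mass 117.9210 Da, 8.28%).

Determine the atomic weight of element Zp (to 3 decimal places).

Average mass = Σ (abundance × isotope mass) = 0.3330 × 111.9807 + 0.0475 × 113.9672 + 0.2846 × 114.9576 + 0.2521 × 116.9201 + 0.0828 × 117.9210
= 37.28957 + 5.41344 + 32.71693 + 29.47556 + 9.76386 = 114.65936 Da

114.659 Da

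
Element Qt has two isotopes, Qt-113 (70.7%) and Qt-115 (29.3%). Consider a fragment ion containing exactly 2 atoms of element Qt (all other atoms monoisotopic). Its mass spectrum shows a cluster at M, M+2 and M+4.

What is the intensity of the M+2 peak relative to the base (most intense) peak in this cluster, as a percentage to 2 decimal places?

82.89%

(0.707 + 0.293)^2 gives M 0.4998, M+2 0.4143, M+4 0.0858; the largest is M.
P(M) = C(2,0) × 0.707^2 × 0.293^0 = 1 × 0.499849 × 1.0000 = 0.499849 (base)
P(M+2) = C(2,1) × 0.707^1 × 0.293^1 = 2 × 0.7070 × 0.2930 = 0.414302
Relative intensity = 0.414302 / 0.499849 × 100 = 82.89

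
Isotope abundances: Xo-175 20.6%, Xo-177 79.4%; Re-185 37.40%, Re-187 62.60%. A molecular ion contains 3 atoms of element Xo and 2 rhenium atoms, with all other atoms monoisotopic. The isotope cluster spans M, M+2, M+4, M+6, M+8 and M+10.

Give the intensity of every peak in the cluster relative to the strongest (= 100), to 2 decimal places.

Element Xo pattern (n=3): 0.00874182 : 0.10108255 : 0.38960945 : 0.50056618
Rhenium pattern (n=2): 0.139876 : 0.468248 : 0.391876
Convolve the two distributions (both contribute in 2-u steps):
  M: 0.00874182×0.139876 = 0.001223
  M+2: 0.00874182×0.468248 + 0.10108255×0.139876 = 0.018232
  M+4: 0.00874182×0.391876 + 0.10108255×0.468248 + 0.38960945×0.139876 = 0.105254
  M+6: 0.10108255×0.391876 + 0.38960945×0.468248 + 0.50056618×0.139876 = 0.292063
  M+8: 0.38960945×0.391876 + 0.50056618×0.468248 = 0.387068
  M+10: 0.50056618×0.391876 = 0.196160
Scale to base peak (0.387068) = 100: 0.32 : 4.71 : 27.19 : 75.46 : 100.00 : 50.68

0.32 : 4.71 : 27.19 : 75.46 : 100.00 : 50.68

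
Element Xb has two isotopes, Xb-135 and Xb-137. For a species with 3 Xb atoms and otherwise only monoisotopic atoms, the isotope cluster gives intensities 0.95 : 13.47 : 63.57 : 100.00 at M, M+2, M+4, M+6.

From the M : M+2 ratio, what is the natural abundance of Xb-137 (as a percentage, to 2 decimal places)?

82.54%

Write p for the Xb-135 fraction. I(M+2)/I(M) = [C(3,1)·p^2·(1−p)] / p^3 = 3·(1−p)/p = 13.47/0.95 = 14.1789
(1−p)/p = 14.1789/3 = 4.7263  ⇒  p = 1/(1 + 4.7263) = 0.1746
Xb-135: 17.46%, Xb-137: 82.54%.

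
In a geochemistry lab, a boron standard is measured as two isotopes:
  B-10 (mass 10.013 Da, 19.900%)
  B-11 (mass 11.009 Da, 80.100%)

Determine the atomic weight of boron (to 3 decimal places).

10.811 Da

The abundance-weighted mean is 0.19900 × 10.013 + 0.80100 × 11.009
= 1.9926 + 8.8182 = 10.8108 Da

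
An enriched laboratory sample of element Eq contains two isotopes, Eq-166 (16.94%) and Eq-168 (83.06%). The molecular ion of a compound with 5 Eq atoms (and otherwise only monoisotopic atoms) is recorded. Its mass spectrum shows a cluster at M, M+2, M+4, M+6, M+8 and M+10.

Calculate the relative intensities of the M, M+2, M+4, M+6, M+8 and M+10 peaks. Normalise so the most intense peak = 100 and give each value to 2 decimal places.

0.03 : 0.85 : 8.32 : 40.79 : 100.00 : 98.06

Expanding (0.1694 + 0.8306)^5:
P(M) = 0.1694^5 = 0.000139
P(M+2) = 5 × 0.1694^4 × 0.8306^1 = 0.003420
P(M+4) = 10 × 0.1694^3 × 0.8306^2 = 0.033537
P(M+6) = 10 × 0.1694^2 × 0.8306^3 = 0.164438
P(M+8) = 5 × 0.1694^1 × 0.8306^4 = 0.403136
P(M+10) = 0.8306^5 = 0.395330
The M+8 peak is largest (0.403136); scaling to 100 gives 0.03 : 0.85 : 8.32 : 40.79 : 100.00 : 98.06.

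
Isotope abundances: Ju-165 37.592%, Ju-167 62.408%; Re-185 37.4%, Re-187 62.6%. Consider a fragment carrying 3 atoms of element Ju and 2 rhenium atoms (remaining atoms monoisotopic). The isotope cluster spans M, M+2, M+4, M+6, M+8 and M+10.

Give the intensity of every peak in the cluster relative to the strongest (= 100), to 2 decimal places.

Element Ju pattern (n=3): 0.05312345 : 0.26457718 : 0.43923528 : 0.24306409
Rhenium pattern (n=2): 0.139876 : 0.468248 : 0.391876
Convolve the two distributions (both contribute in 2-u steps):
  M: 0.05312345×0.139876 = 0.007431
  M+2: 0.05312345×0.468248 + 0.26457718×0.139876 = 0.061883
  M+4: 0.05312345×0.391876 + 0.26457718×0.468248 + 0.43923528×0.139876 = 0.206144
  M+6: 0.26457718×0.391876 + 0.43923528×0.468248 + 0.24306409×0.139876 = 0.343351
  M+8: 0.43923528×0.391876 + 0.24306409×0.468248 = 0.285940
  M+10: 0.24306409×0.391876 = 0.095251
Scale to base peak (0.343351) = 100: 2.16 : 18.02 : 60.04 : 100.00 : 83.28 : 27.74

2.16 : 18.02 : 60.04 : 100.00 : 83.28 : 27.74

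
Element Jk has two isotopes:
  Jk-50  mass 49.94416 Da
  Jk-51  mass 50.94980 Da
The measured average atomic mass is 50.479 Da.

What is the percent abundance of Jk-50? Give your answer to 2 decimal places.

Let x be the fractional abundance of Jk-50; then Jk-51 has abundance 1 − x.
49.94416·x + 50.94980·(1 − x) = 50.479
(49.94416 − 50.94980)·x = 50.479 − 50.94980
x = -0.47080 / -1.00564 = 0.46816 → 46.82% Jk-50, 53.18% Jk-51.

46.82%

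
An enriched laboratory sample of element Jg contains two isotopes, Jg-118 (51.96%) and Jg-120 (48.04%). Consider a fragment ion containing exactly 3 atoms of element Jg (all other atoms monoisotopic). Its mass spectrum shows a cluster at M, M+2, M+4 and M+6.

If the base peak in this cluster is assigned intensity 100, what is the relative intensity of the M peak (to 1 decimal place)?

36.1

Binomial terms of (0.5196 + 0.4804)^3: M 0.1403, M+2 0.3891, M+4 0.3597, M+6 0.1109 → M+2 is the base peak.
P(M+2) = C(3,1) × 0.5196^2 × 0.4804^1 = 3 × 0.26998416 × 0.4804 = 0.389101 (base)
P(M) = C(3,0) × 0.5196^3 × 0.4804^0 = 1 × 0.14028377 × 1.0000 = 0.140284
Relative intensity = 0.140284 / 0.389101 × 100 = 36.1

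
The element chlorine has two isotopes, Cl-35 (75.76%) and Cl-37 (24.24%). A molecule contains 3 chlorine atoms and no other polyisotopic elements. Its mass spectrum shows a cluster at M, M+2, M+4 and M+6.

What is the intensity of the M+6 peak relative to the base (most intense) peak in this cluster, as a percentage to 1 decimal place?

(0.7576 + 0.2424)^3 gives M 0.4348, M+2 0.4174, M+4 0.1335, M+6 0.0142; the largest is M.
P(M) = C(3,0) × 0.7576^3 × 0.2424^0 = 1 × 0.4348304 × 1.0000 = 0.434830 (base)
P(M+6) = C(3,3) × 0.7576^0 × 0.2424^3 = 1 × 1.0000 × 0.01424288 = 0.014243
Relative intensity = 0.014243 / 0.434830 × 100 = 3.3

3.3%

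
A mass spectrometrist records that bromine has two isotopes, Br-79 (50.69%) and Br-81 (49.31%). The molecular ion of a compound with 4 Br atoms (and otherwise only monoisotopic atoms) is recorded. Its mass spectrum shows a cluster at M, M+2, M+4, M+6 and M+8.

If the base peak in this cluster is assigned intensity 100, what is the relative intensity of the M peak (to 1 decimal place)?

17.6

Binomial terms of (0.5069 + 0.4931)^4: M 0.0660, M+2 0.2569, M+4 0.3749, M+6 0.2431, M+8 0.0591 → M+4 is the base peak.
P(M+4) = C(4,2) × 0.5069^2 × 0.4931^2 = 6 × 0.25694761 × 0.24314761 = 0.374857 (base)
P(M) = C(4,0) × 0.5069^4 × 0.4931^0 = 1 × 0.06602207 × 1.0000 = 0.066022
Relative intensity = 0.066022 / 0.374857 × 100 = 17.6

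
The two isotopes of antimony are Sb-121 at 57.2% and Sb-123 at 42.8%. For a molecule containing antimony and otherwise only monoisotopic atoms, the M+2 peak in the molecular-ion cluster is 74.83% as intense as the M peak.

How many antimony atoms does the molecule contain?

1

The M+2/M ratio from n Sb atoms is n · q/p = n · 0.428/0.572.
n = 0.7483 × 0.572/0.428 = 1.00 ≈ 1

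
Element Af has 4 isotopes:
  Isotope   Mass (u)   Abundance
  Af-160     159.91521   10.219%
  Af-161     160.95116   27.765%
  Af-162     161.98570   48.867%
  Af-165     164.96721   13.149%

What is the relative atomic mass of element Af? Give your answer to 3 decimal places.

The abundance-weighted mean is 0.10219 × 159.91521 + 0.27765 × 160.95116 + 0.48867 × 161.98570 + 0.13149 × 164.96721
= 16.341735 + 44.688090 + 79.157552 + 21.691538 = 161.878915 u

161.879 u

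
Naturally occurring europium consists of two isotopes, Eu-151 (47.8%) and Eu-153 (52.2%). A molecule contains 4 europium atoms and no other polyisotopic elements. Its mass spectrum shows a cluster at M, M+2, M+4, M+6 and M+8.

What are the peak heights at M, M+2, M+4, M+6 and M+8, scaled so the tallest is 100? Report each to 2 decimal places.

13.98 : 61.05 : 100.00 : 72.80 : 19.88

Each Eu atom is independently Eu-151 (p = 0.478) or Eu-153 (q = 0.522); the cluster is the binomial expansion (p + q)^4.
P(M) = 0.478^4 = 0.052205
P(M+2) = 4 × 0.478^3 × 0.522^1 = 0.228042
P(M+4) = 6 × 0.478^2 × 0.522^2 = 0.373549
P(M+6) = 4 × 0.478^1 × 0.522^3 = 0.271956
P(M+8) = 0.522^4 = 0.074248
The M+4 peak is largest (0.373549); scaling to 100 gives 13.98 : 61.05 : 100.00 : 72.80 : 19.88.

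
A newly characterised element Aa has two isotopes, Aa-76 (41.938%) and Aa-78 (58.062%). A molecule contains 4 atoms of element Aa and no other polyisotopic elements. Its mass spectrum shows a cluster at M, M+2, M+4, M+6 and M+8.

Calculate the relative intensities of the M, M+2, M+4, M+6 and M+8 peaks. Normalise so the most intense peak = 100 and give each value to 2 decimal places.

8.70 : 48.15 : 100.00 : 92.30 : 31.95

Each Aa atom is independently Aa-76 (p = 0.41938) or Aa-78 (q = 0.58062); the cluster is the binomial expansion (p + q)^4.
P(M) = 0.41938^4 = 0.030934
P(M+2) = 4 × 0.41938^3 × 0.58062^1 = 0.171307
P(M+4) = 6 × 0.41938^2 × 0.58062^2 = 0.355755
P(M+6) = 4 × 0.41938^1 × 0.58062^3 = 0.328355
P(M+8) = 0.58062^4 = 0.113650
The M+4 peak is largest (0.355755); scaling to 100 gives 8.70 : 48.15 : 100.00 : 92.30 : 31.95.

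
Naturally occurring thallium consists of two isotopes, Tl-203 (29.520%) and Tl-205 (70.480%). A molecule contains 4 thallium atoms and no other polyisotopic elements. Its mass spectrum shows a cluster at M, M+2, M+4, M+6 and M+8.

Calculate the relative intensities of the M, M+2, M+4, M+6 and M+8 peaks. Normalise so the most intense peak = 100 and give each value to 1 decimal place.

Each Tl atom is independently Tl-203 (p = 0.29520) or Tl-205 (q = 0.70480); the cluster is the binomial expansion (p + q)^4.
P(M) = 0.29520^4 = 0.007594
P(M+2) = 4 × 0.29520^3 × 0.70480^1 = 0.072523
P(M+4) = 6 × 0.29520^2 × 0.70480^2 = 0.259726
P(M+6) = 4 × 0.29520^1 × 0.70480^3 = 0.413403
P(M+8) = 0.70480^4 = 0.246754
The M+6 peak is largest (0.413403); scaling to 100 gives 1.8 : 17.5 : 62.8 : 100.0 : 59.7.

1.8 : 17.5 : 62.8 : 100.0 : 59.7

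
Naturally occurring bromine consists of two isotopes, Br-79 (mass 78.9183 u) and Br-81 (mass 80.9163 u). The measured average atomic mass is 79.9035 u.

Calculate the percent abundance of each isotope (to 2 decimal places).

With x = fraction of Br-79 (so Br-81 is 1 − x):
78.9183·x + 80.9163·(1 − x) = 79.9035
(78.9183 − 80.9163)·x = 79.9035 − 80.9163
x = -1.0128 / -1.9980 = 0.50691 → 50.69% Br-79, 49.31% Br-81.

Br-79: 50.69%, Br-81: 49.31%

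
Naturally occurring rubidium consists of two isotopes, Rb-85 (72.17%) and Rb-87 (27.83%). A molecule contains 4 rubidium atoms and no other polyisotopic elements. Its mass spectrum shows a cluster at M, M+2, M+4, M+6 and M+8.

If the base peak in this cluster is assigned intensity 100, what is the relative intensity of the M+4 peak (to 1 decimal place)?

Binomial terms of (0.7217 + 0.2783)^4: M 0.2713, M+2 0.4184, M+4 0.2420, M+6 0.0622, M+8 0.0060 → M+2 is the base peak.
P(M+2) = C(4,1) × 0.7217^3 × 0.2783^1 = 4 × 0.37589809 × 0.2783 = 0.418450 (base)
P(M+4) = C(4,2) × 0.7217^2 × 0.2783^2 = 6 × 0.52085089 × 0.07745089 = 0.242042
Relative intensity = 0.242042 / 0.418450 × 100 = 57.8

57.8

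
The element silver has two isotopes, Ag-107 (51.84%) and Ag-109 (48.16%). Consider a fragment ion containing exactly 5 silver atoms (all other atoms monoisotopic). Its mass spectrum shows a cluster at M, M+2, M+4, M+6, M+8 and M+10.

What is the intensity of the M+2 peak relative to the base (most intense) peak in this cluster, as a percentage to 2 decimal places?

53.82%

Term probabilities: M 0.0374, M+2 0.1739, M+4 0.3231, M+6 0.3002, M+8 0.1394, M+10 0.0259. Base peak = M+4.
P(M+4) = C(5,2) × 0.5184^3 × 0.4816^2 = 10 × 0.13931407 × 0.23193856 = 0.323123 (base)
P(M+2) = C(5,1) × 0.5184^4 × 0.4816^1 = 5 × 0.07222041 × 0.4816 = 0.173907
Relative intensity = 0.173907 / 0.323123 × 100 = 53.82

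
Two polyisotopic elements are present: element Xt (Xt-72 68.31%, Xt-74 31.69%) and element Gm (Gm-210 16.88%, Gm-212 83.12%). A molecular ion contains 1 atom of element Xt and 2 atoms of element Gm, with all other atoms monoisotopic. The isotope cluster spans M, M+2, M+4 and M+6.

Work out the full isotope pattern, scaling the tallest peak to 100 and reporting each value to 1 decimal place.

Element Xt pattern (n=1): 0.6831 : 0.3169
Element Gm pattern (n=2): 0.02849344 : 0.28061312 : 0.69089344
Convolve the two distributions (both contribute in 2-u steps):
  M: 0.6831×0.02849344 = 0.019464
  M+2: 0.6831×0.28061312 + 0.3169×0.02849344 = 0.200716
  M+4: 0.6831×0.69089344 + 0.3169×0.28061312 = 0.560876
  M+6: 0.3169×0.69089344 = 0.218944
Scale to base peak (0.560876) = 100: 3.5 : 35.8 : 100.0 : 39.0

3.5 : 35.8 : 100.0 : 39.0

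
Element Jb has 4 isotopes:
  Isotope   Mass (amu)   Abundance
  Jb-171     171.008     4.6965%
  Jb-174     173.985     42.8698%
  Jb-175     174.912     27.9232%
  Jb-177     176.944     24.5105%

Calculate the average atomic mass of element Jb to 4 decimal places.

Ar = Σ fᵢ·mᵢ = 0.046965 × 171.008 + 0.428698 × 173.985 + 0.279232 × 174.912 + 0.245105 × 176.944
= 8.03139 + 74.58702 + 48.84103 + 43.36986 = 174.82930 amu

174.8293 amu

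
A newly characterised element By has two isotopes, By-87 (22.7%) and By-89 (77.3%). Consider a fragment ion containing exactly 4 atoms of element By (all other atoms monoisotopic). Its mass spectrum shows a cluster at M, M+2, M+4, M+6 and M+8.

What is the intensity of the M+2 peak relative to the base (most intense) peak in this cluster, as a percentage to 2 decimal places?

8.62%

(0.227 + 0.773)^4 gives M 0.0027, M+2 0.0362, M+4 0.1847, M+6 0.4194, M+8 0.3570; the largest is M+6.
P(M+6) = C(4,3) × 0.227^1 × 0.773^3 = 4 × 0.2270 × 0.46188992 = 0.419396 (base)
P(M+2) = C(4,1) × 0.227^3 × 0.773^1 = 4 × 0.01169708 × 0.7730 = 0.036167
Relative intensity = 0.036167 / 0.419396 × 100 = 8.62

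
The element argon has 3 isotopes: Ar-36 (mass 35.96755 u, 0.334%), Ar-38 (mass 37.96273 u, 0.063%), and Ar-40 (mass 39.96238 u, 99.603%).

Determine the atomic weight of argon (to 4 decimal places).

39.9478 u

Average mass = Σ (abundance × isotope mass) = 0.00334 × 35.96755 + 0.00063 × 37.96273 + 0.99603 × 39.96238
= 0.120132 + 0.023917 + 39.803729 = 39.947778 u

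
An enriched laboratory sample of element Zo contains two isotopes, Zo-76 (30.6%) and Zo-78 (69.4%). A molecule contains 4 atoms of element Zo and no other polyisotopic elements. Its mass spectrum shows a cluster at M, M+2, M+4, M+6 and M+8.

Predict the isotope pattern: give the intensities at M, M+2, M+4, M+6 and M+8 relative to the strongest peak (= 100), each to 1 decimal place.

The 4 Zo atoms are independent, so intensities follow the terms of (0.306 + 0.694)^4.
P(M) = 0.306^4 = 0.008768
P(M+2) = 4 × 0.306^3 × 0.694^1 = 0.079540
P(M+4) = 6 × 0.306^2 × 0.694^2 = 0.270591
P(M+6) = 4 × 0.306^1 × 0.694^3 = 0.409129
P(M+8) = 0.694^4 = 0.231973
The M+6 peak is largest (0.409129); scaling to 100 gives 2.1 : 19.4 : 66.1 : 100.0 : 56.7.

2.1 : 19.4 : 66.1 : 100.0 : 56.7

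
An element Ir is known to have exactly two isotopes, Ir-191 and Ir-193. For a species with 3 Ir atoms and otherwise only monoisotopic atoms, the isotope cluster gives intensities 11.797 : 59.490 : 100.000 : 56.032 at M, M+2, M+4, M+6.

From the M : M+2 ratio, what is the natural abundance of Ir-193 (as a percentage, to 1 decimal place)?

62.7%

If p is the fraction of Ir that is Ir-191, then I(M+2)/I(M) = [C(3,1)·p^2·(1−p)] / p^3 = 3·(1−p)/p = 59.490/11.797 = 5.0428
(1−p)/p = 5.0428/3 = 1.6809  ⇒  p = 1/(1 + 1.6809) = 0.3730
Ir-191: 37.3%, Ir-193: 62.7%.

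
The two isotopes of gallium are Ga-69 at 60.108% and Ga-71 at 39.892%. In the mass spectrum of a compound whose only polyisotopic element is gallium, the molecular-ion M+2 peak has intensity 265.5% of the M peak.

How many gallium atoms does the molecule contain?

4

With n Ga atoms, P(M+2)/P(M) = C(n,1)·p^(n−1)q / p^n = n·q/p = n · 0.39892/0.60108.
n = 2.655 × 0.60108/0.39892 = 4.00 ≈ 4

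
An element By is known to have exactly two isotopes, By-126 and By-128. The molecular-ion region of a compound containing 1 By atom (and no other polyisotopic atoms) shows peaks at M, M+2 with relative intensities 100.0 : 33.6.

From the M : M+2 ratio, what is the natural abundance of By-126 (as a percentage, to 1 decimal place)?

74.9%

Let p = fractional abundance of By-126. I(M+2)/I(M) = [C(1,1)·p^0·(1−p)] / p^1 = 1·(1−p)/p = 33.6/100.0 = 0.3360
(1−p)/p = 0.3360/1 = 0.3360  ⇒  p = 1/(1 + 0.3360) = 0.7485
By-126: 74.9%, By-128: 25.1%.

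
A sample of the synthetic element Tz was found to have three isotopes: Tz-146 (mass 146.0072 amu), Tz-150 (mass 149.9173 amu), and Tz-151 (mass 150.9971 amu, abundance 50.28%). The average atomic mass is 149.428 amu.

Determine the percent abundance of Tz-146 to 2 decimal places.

Let x and y be the fractions of Tz-146 and Tz-150. Then x + y = 1 − 0.5028 = 0.4972 and 146.0072x + 149.9173y = 149.428 − 0.5028×150.9971 = 73.50665812.
Substituting: 146.0072x + 149.9173(0.4972 − x) = 73.50665812
(146.0072 − 149.9173)x = -1.03222344  ⇒  x = 0.26399, y = 0.23321
Tz-146: 26.40%, Tz-150: 23.32%.

26.40%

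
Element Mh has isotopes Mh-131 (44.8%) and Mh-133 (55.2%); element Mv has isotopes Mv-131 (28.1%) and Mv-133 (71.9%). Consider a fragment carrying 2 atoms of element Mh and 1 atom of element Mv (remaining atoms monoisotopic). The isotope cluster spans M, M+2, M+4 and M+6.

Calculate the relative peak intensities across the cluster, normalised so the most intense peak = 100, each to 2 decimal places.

Element Mh pattern (n=2): 0.200704 : 0.494592 : 0.304704
Element Mv pattern (n=1): 0.2810 : 0.7190
Convolve the two distributions (both contribute in 2-u steps):
  M: 0.200704×0.2810 = 0.056398
  M+2: 0.200704×0.7190 + 0.494592×0.2810 = 0.283287
  M+4: 0.494592×0.7190 + 0.304704×0.2810 = 0.441233
  M+6: 0.304704×0.7190 = 0.219082
Scale to base peak (0.441233) = 100: 12.78 : 64.20 : 100.00 : 49.65

12.78 : 64.20 : 100.00 : 49.65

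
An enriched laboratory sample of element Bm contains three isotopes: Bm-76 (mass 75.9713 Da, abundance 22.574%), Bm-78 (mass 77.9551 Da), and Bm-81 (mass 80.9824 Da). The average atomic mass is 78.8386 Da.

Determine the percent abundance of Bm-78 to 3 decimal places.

33.449%

Let x and y be the fractions of Bm-78 and Bm-81. Then x + y = 1 − 0.22574 = 0.77426 and 77.9551x + 80.9824y = 78.8386 − 0.22574×75.9713 = 61.688838738.
Substituting: 77.9551x + 80.9824(0.77426 − x) = 61.688838738
(77.9551 − 80.9824)x = -1.012594286  ⇒  x = 0.33449, y = 0.43977
Bm-78: 33.449%, Bm-81: 43.977%.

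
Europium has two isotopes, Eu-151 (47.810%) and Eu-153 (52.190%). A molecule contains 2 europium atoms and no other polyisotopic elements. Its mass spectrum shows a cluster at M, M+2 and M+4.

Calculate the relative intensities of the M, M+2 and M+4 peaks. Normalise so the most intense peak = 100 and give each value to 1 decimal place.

The 2 Eu atoms are independent, so intensities follow the terms of (0.47810 + 0.52190)^2.
P(M) = 0.47810^2 = 0.228580
P(M+2) = 2 × 0.47810^1 × 0.52190^1 = 0.499041
P(M+4) = 0.52190^2 = 0.272380
The M+2 peak is largest (0.499041); scaling to 100 gives 45.8 : 100.0 : 54.6.

45.8 : 100.0 : 54.6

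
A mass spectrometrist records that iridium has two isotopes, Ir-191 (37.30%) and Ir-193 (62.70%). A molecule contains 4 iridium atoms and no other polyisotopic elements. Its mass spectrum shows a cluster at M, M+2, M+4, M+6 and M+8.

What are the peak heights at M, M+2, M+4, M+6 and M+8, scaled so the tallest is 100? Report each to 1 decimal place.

5.3 : 35.4 : 89.2 : 100.0 : 42.0

Expanding (0.3730 + 0.6270)^4:
P(M) = 0.3730^4 = 0.019357
P(M+2) = 4 × 0.3730^3 × 0.6270^1 = 0.130153
P(M+4) = 6 × 0.3730^2 × 0.6270^2 = 0.328174
P(M+6) = 4 × 0.3730^1 × 0.6270^3 = 0.367766
P(M+8) = 0.6270^4 = 0.154550
The M+6 peak is largest (0.367766); scaling to 100 gives 5.3 : 35.4 : 89.2 : 100.0 : 42.0.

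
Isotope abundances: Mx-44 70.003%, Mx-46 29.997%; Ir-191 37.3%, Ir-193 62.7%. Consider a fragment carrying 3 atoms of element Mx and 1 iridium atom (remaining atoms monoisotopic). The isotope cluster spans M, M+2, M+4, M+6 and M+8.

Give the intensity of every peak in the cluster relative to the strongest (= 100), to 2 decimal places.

33.71 : 100.00 : 91.41 : 33.87 : 4.46

Element Mx pattern (n=3): 0.3430441 : 0.4409937 : 0.1889703 : 0.0269919
Iridium pattern (n=1): 0.3730 : 0.6270
Convolve the two distributions (both contribute in 2-u steps):
  M: 0.3430441×0.3730 = 0.127955
  M+2: 0.3430441×0.6270 + 0.4409937×0.3730 = 0.379579
  M+4: 0.4409937×0.6270 + 0.1889703×0.3730 = 0.346989
  M+6: 0.1889703×0.6270 + 0.0269919×0.3730 = 0.128552
  M+8: 0.0269919×0.6270 = 0.016924
Scale to base peak (0.379579) = 100: 33.71 : 100.00 : 91.41 : 33.87 : 4.46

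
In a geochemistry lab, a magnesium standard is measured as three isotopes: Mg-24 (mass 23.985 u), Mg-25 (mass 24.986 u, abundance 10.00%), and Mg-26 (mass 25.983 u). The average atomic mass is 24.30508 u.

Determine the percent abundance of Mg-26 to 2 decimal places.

11.01%

The remaining 90.00% is split between Mg-24 (fraction x) and Mg-26 (fraction 0.9000 − x).
Substituting: 23.985x + 25.983(0.9000 − x) = 21.80648
(23.985 − 25.983)x = -1.57822  ⇒  x = 0.78990, y = 0.11010
Mg-24: 78.99%, Mg-26: 11.01%.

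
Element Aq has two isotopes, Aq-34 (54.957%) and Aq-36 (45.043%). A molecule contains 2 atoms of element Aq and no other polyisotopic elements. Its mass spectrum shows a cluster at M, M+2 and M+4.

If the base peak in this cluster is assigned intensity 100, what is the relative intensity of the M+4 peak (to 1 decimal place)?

(0.54957 + 0.45043)^2 gives M 0.3020, M+2 0.4951, M+4 0.2029; the largest is M+2.
P(M+2) = C(2,1) × 0.54957^1 × 0.45043^1 = 2 × 0.54957 × 0.45043 = 0.495086 (base)
P(M+4) = C(2,2) × 0.54957^0 × 0.45043^2 = 1 × 1.0000 × 0.20288718 = 0.202887
Relative intensity = 0.202887 / 0.495086 × 100 = 41.0

41.0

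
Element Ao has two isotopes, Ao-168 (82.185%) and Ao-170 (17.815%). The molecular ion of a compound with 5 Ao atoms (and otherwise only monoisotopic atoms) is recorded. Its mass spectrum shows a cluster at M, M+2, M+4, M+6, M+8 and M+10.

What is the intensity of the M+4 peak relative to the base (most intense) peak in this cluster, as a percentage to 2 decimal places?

(0.82185 + 0.17815)^5 gives M 0.3749, M+2 0.4064, M+4 0.1762, M+6 0.0382, M+8 0.0041, M+10 0.0002; the largest is M+2.
P(M+2) = C(5,1) × 0.82185^4 × 0.17815^1 = 5 × 0.45621571 × 0.17815 = 0.406374 (base)
P(M+4) = C(5,2) × 0.82185^3 × 0.17815^2 = 10 × 0.55510825 × 0.03173742 = 0.176177
Relative intensity = 0.176177 / 0.406374 × 100 = 43.35

43.35%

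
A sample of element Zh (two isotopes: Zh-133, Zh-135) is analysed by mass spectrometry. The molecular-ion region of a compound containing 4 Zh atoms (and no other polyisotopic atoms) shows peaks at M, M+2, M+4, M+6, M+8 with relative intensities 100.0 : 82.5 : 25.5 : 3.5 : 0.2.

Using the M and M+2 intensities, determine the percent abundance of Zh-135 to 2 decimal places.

Let p = fractional abundance of Zh-133. I(M+2)/I(M) = [C(4,1)·p^3·(1−p)] / p^4 = 4·(1−p)/p = 82.5/100.0 = 0.8250
(1−p)/p = 0.8250/4 = 0.2062  ⇒  p = 1/(1 + 0.2062) = 0.8290
Zh-133: 82.90%, Zh-135: 17.10%.

17.10%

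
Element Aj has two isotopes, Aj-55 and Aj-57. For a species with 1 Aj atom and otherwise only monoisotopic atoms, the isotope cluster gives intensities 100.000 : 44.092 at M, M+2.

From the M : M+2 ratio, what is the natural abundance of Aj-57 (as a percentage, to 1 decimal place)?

30.6%

Let p = fractional abundance of Aj-55. I(M+2)/I(M) = [C(1,1)·p^0·(1−p)] / p^1 = 1·(1−p)/p = 44.092/100.000 = 0.4409
(1−p)/p = 0.4409/1 = 0.4409  ⇒  p = 1/(1 + 0.4409) = 0.6940
Aj-55: 69.4%, Aj-57: 30.6%.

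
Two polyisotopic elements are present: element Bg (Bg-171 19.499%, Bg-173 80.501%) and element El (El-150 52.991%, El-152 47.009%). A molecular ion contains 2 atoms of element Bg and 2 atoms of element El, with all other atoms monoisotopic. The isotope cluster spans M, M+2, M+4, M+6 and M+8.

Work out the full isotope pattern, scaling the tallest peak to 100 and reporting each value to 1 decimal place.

Element Bg pattern (n=2): 0.0380211 : 0.3139378 : 0.6480411
Element El pattern (n=2): 0.28080461 : 0.49821078 : 0.22098461
Convolve the two distributions (both contribute in 2-u steps):
  M: 0.0380211×0.28080461 = 0.010677
  M+2: 0.0380211×0.49821078 + 0.3139378×0.28080461 = 0.107098
  M+4: 0.0380211×0.22098461 + 0.3139378×0.49821078 + 0.6480411×0.28080461 = 0.346782
  M+6: 0.3139378×0.22098461 + 0.6480411×0.49821078 = 0.392236
  M+8: 0.6480411×0.22098461 = 0.143207
Scale to base peak (0.392236) = 100: 2.7 : 27.3 : 88.4 : 100.0 : 36.5

2.7 : 27.3 : 88.4 : 100.0 : 36.5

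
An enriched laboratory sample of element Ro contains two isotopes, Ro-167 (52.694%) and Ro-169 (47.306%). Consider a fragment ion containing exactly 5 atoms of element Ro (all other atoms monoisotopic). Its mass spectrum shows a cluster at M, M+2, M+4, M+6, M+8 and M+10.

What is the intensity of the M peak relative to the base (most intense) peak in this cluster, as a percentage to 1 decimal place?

(0.52694 + 0.47306)^5 gives M 0.0406, M+2 0.1824, M+4 0.3274, M+6 0.2939, M+8 0.1319, M+10 0.0237; the largest is M+4.
P(M+4) = C(5,2) × 0.52694^3 × 0.47306^2 = 10 × 0.1463132 × 0.22378576 = 0.327428 (base)
P(M) = C(5,0) × 0.52694^5 × 0.47306^0 = 1 × 0.04062617 × 1.0000 = 0.040626
Relative intensity = 0.040626 / 0.327428 × 100 = 12.4

12.4%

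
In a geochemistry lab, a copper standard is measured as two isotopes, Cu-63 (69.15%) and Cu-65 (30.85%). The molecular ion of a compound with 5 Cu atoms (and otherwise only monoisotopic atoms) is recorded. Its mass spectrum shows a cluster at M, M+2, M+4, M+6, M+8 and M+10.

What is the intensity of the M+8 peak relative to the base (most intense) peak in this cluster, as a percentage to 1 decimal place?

(0.6915 + 0.3085)^5 gives M 0.1581, M+2 0.3527, M+4 0.3147, M+6 0.1404, M+8 0.0313, M+10 0.0028; the largest is M+2.
P(M+2) = C(5,1) × 0.6915^4 × 0.3085^1 = 5 × 0.2286487 × 0.3085 = 0.352691 (base)
P(M+8) = C(5,4) × 0.6915^1 × 0.3085^4 = 5 × 0.6915 × 0.00905776 = 0.031317
Relative intensity = 0.031317 / 0.352691 × 100 = 8.9

8.9%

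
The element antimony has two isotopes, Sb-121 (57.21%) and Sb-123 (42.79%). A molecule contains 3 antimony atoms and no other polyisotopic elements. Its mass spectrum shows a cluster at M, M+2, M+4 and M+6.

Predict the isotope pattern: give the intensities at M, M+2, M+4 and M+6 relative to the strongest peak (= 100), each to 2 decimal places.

44.57 : 100.00 : 74.79 : 18.65

Expanding (0.5721 + 0.4279)^3:
P(M) = 0.5721^3 = 0.187247
P(M+2) = 3 × 0.5721^2 × 0.4279^1 = 0.420153
P(M+4) = 3 × 0.5721^1 × 0.4279^2 = 0.314252
P(M+6) = 0.4279^3 = 0.078348
The M+2 peak is largest (0.420153); scaling to 100 gives 44.57 : 100.00 : 74.79 : 18.65.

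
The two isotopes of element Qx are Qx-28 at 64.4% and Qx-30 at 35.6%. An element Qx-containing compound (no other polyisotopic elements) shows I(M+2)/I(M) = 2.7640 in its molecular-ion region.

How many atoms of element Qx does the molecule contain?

The M+2/M ratio from n Qx atoms is n · q/p = n · 0.356/0.644.
n = 2.7640 × 0.644/0.356 = 5.00 ≈ 5

5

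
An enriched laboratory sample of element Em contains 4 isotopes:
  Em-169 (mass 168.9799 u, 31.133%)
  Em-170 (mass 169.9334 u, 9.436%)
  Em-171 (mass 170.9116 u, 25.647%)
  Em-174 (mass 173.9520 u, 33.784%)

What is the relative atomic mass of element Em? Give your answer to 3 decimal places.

171.245 u

The abundance-weighted mean is 0.31133 × 168.9799 + 0.09436 × 169.9334 + 0.25647 × 170.9116 + 0.33784 × 173.9520
= 52.60851 + 16.03492 + 43.83370 + 58.76794 = 171.24507 u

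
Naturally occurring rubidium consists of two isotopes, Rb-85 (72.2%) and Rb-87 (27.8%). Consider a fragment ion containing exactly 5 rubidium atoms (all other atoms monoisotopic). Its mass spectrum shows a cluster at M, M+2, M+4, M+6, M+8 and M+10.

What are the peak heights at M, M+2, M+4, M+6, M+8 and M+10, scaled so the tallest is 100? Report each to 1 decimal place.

51.9 : 100.0 : 77.0 : 29.7 : 5.7 : 0.4

Expanding (0.722 + 0.278)^5:
P(M) = 0.722^5 = 0.196194
P(M+2) = 5 × 0.722^4 × 0.278^1 = 0.377714
P(M+4) = 10 × 0.722^3 × 0.278^2 = 0.290872
P(M+6) = 10 × 0.722^2 × 0.278^3 = 0.111998
P(M+8) = 5 × 0.722^1 × 0.278^4 = 0.021562
P(M+10) = 0.278^5 = 0.001660
The M+2 peak is largest (0.377714); scaling to 100 gives 51.9 : 100.0 : 77.0 : 29.7 : 5.7 : 0.4.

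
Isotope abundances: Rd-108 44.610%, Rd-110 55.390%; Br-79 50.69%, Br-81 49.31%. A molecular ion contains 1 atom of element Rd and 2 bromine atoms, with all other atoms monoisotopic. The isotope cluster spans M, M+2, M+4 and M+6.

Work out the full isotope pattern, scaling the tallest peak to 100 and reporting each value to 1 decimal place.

Element Rd pattern (n=1): 0.4461 : 0.5539
Bromine pattern (n=2): 0.25694761 : 0.49990478 : 0.24314761
Convolve the two distributions (both contribute in 2-u steps):
  M: 0.4461×0.25694761 = 0.114624
  M+2: 0.4461×0.49990478 + 0.5539×0.25694761 = 0.365331
  M+4: 0.4461×0.24314761 + 0.5539×0.49990478 = 0.385365
  M+6: 0.5539×0.24314761 = 0.134679
Scale to base peak (0.385365) = 100: 29.7 : 94.8 : 100.0 : 34.9

29.7 : 94.8 : 100.0 : 34.9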